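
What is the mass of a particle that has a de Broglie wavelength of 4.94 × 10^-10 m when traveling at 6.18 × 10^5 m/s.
2.17 × 10^-30 kg

From the de Broglie relation λ = h/(mv), we solve for m:

m = h/(λv)
m = (6.626 × 10^-34 J·s) / (4.94 × 10^-10 m × 6.18 × 10^5 m/s)
m = 2.17 × 10^-30 kg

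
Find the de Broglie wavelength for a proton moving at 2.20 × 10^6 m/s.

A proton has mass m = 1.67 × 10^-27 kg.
1.80 × 10^-13 m

Using the de Broglie relation λ = h/(mv):

λ = h/(mv)
λ = (6.626 × 10^-34 J·s) / (1.67 × 10^-27 kg × 2.20 × 10^6 m/s)
λ = 1.80 × 10^-13 m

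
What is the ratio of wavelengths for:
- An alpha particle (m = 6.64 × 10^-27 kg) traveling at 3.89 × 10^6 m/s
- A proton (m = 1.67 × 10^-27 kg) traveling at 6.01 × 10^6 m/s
λ₁/λ₂ = 0.389

Using λ = h/(mv):

λ₁ = h/(m₁v₁) = 2.57 × 10^-14 m
λ₂ = h/(m₂v₂) = 6.60 × 10^-14 m

Ratio λ₁/λ₂ = (m₂v₂)/(m₁v₁)
         = (1.67 × 10^-27 kg × 6.01 × 10^6 m/s) / (6.64 × 10^-27 kg × 3.89 × 10^6 m/s)
         = 0.389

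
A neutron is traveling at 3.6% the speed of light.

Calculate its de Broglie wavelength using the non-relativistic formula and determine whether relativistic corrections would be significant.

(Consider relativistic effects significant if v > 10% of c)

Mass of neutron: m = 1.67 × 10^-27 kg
No, relativistic corrections are not needed.

Using the non-relativistic de Broglie formula λ = h/(mv):

v = 3.6% × c = 1.079 × 10^7 m/s

λ = h/(mv)
λ = (6.626 × 10^-34 J·s) / (1.67 × 10^-27 kg × 1.079 × 10^7 m/s)
λ = 3.68 × 10^-14 m

Since v = 3.6% of c < 10% of c, relativistic corrections are NOT significant and this non-relativistic result is a good approximation.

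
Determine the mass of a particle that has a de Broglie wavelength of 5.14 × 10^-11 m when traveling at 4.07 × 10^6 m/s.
3.17 × 10^-30 kg

From the de Broglie relation λ = h/(mv), we solve for m:

m = h/(λv)
m = (6.626 × 10^-34 J·s) / (5.14 × 10^-11 m × 4.07 × 10^6 m/s)
m = 3.17 × 10^-30 kg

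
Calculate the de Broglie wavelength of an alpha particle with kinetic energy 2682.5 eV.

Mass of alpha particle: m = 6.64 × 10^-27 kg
2.77 × 10^-13 m

Using λ = h/√(2mKE):

First convert KE to Joules: KE = 2682.5 eV = 4.298 × 10^-16 J

λ = h/√(2mKE)
λ = (6.626 × 10^-34 J·s) / √(2 × 6.64 × 10^-27 kg × 4.298 × 10^-16 J)
λ = 2.77 × 10^-13 m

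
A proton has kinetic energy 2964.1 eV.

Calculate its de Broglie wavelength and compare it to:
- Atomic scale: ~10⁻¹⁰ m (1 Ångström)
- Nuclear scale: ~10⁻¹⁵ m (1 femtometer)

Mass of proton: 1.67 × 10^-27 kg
λ = 5.26 × 10^-13 m, which is between nuclear and atomic scales.

Using λ = h/√(2mKE):

KE = 2964.1 eV = 4.749 × 10^-16 J

λ = h/√(2mKE)
λ = (6.626 × 10^-34 J·s) / √(2 × 1.67 × 10^-27 kg × 4.749 × 10^-16 J)
λ = 5.26 × 10^-13 m

Comparison:
- Atomic scale (10⁻¹⁰ m): λ is 0.0053× this size
- Nuclear scale (10⁻¹⁵ m): λ is 5.3e+02× this size

The wavelength is between nuclear and atomic scales.

This wavelength is appropriate for probing atomic structure but too large for nuclear physics experiments.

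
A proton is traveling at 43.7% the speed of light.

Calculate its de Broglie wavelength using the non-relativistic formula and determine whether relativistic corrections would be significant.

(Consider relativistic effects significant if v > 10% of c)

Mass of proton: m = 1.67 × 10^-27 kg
Yes, relativistic corrections are needed.

Using the non-relativistic de Broglie formula λ = h/(mv):

v = 43.7% × c = 1.310 × 10^8 m/s

λ = h/(mv)
λ = (6.626 × 10^-34 J·s) / (1.67 × 10^-27 kg × 1.310 × 10^8 m/s)
λ = 3.03 × 10^-15 m

Since v = 43.7% of c > 10% of c, relativistic corrections ARE significant and the actual wavelength would differ from this non-relativistic estimate.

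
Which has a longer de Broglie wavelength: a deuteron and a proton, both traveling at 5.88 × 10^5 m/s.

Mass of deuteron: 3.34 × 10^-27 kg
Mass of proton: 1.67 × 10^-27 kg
The proton has the longer wavelength.

Using λ = h/(mv), since both particles have the same velocity, the wavelength depends only on mass.

For deuteron: λ₁ = h/(m₁v) = 3.37 × 10^-13 m
For proton: λ₂ = h/(m₂v) = 6.75 × 10^-13 m

Since λ ∝ 1/m at constant velocity, the lighter particle has the longer wavelength.

The proton has the longer de Broglie wavelength.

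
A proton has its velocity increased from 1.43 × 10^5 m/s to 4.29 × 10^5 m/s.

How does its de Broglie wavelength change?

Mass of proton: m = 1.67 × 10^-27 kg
The wavelength decreases by a factor of 3.

Using λ = h/(mv):

Initial wavelength: λ₁ = h/(mv₁) = 2.77 × 10^-12 m
Final wavelength: λ₂ = h/(mv₂) = 9.25 × 10^-13 m

Since λ ∝ 1/v, when velocity increases by a factor of 3, the wavelength decreases by a factor of 3.

λ₂/λ₁ = v₁/v₂ = 1/3

The wavelength decreases by a factor of 3.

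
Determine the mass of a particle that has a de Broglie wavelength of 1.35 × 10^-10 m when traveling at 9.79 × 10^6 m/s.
5.01 × 10^-31 kg

From the de Broglie relation λ = h/(mv), we solve for m:

m = h/(λv)
m = (6.626 × 10^-34 J·s) / (1.35 × 10^-10 m × 9.79 × 10^6 m/s)
m = 5.01 × 10^-31 kg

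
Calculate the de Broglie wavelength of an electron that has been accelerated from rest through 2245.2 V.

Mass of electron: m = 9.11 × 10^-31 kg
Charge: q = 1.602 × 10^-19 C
2.59 × 10^-11 m

When a particle is accelerated through voltage V, it gains kinetic energy KE = qV.

The de Broglie wavelength is then λ = h/√(2mqV):

λ = h/√(2mqV)
λ = (6.626 × 10^-34 J·s) / √(2 × 9.11 × 10^-31 kg × 1.602 × 10^-19 C × 2245.2 V)
λ = 2.59 × 10^-11 m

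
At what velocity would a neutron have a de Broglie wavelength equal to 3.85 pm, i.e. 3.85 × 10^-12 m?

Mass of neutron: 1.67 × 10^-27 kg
1.03 × 10^5 m/s

From λ = h/(mv), solve for v:

v = h/(mλ)
v = (6.626 × 10^-34 J·s) / (1.67 × 10^-27 kg × 3.85 × 10^-12 m)
v = 1.03 × 10^5 m/s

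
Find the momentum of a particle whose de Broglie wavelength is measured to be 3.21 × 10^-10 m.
2.06 × 10^-24 kg·m/s

From the de Broglie relation λ = h/p, we solve for p:

p = h/λ
p = (6.626 × 10^-34 J·s) / (3.21 × 10^-10 m)
p = 2.06 × 10^-24 kg·m/s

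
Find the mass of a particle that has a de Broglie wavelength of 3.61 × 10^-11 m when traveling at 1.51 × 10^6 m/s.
1.22 × 10^-29 kg

From the de Broglie relation λ = h/(mv), we solve for m:

m = h/(λv)
m = (6.626 × 10^-34 J·s) / (3.61 × 10^-11 m × 1.51 × 10^6 m/s)
m = 1.22 × 10^-29 kg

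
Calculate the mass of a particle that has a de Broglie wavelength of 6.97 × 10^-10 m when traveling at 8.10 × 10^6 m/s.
1.17 × 10^-31 kg

From the de Broglie relation λ = h/(mv), we solve for m:

m = h/(λv)
m = (6.626 × 10^-34 J·s) / (6.97 × 10^-10 m × 8.10 × 10^6 m/s)
m = 1.17 × 10^-31 kg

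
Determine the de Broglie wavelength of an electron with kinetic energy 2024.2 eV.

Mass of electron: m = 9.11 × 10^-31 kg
2.73 × 10^-11 m

Using λ = h/√(2mKE):

First convert KE to Joules: KE = 2024.2 eV = 3.243 × 10^-16 J

λ = h/√(2mKE)
λ = (6.626 × 10^-34 J·s) / √(2 × 9.11 × 10^-31 kg × 3.243 × 10^-16 J)
λ = 2.73 × 10^-11 m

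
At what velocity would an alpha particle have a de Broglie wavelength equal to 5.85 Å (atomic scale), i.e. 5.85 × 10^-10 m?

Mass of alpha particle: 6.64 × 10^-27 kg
1.71 × 10^2 m/s

From λ = h/(mv), solve for v:

v = h/(mλ)
v = (6.626 × 10^-34 J·s) / (6.64 × 10^-27 kg × 5.85 × 10^-10 m)
v = 1.71 × 10^2 m/s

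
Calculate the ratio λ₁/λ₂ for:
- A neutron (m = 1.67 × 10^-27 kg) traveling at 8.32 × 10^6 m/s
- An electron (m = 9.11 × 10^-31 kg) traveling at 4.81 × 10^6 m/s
λ₁/λ₂ = 3.15 × 10^-4

Using λ = h/(mv):

λ₁ = h/(m₁v₁) = 4.77 × 10^-14 m
λ₂ = h/(m₂v₂) = 1.51 × 10^-10 m

Ratio λ₁/λ₂ = (m₂v₂)/(m₁v₁)
         = (9.11 × 10^-31 kg × 4.81 × 10^6 m/s) / (1.67 × 10^-27 kg × 8.32 × 10^6 m/s)
         = 3.15 × 10^-4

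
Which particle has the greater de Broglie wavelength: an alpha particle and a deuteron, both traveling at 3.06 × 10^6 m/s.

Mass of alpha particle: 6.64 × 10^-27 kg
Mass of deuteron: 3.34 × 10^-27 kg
The deuteron has the longer wavelength.

Using λ = h/(mv), since both particles have the same velocity, the wavelength depends only on mass.

For alpha particle: λ₁ = h/(m₁v) = 3.26 × 10^-14 m
For deuteron: λ₂ = h/(m₂v) = 6.48 × 10^-14 m

Since λ ∝ 1/m at constant velocity, the lighter particle has the longer wavelength.

The deuteron has the longer de Broglie wavelength.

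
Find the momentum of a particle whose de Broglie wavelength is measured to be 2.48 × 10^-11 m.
2.67 × 10^-23 kg·m/s

From the de Broglie relation λ = h/p, we solve for p:

p = h/λ
p = (6.626 × 10^-34 J·s) / (2.48 × 10^-11 m)
p = 2.67 × 10^-23 kg·m/s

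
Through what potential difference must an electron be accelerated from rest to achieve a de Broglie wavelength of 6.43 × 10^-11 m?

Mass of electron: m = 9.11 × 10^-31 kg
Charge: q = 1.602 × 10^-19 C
364 V

From λ = h/√(2mqV), we solve for V:

λ² = h²/(2mqV)
V = h²/(2mqλ²)
V = (6.626 × 10^-34 J·s)² / (2 × 9.11 × 10^-31 kg × 1.602 × 10^-19 C × (6.43 × 10^-11 m)²)
V = 364 V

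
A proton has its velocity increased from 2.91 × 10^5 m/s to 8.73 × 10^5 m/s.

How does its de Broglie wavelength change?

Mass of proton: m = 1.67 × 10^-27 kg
The wavelength decreases by a factor of 3.

Using λ = h/(mv):

Initial wavelength: λ₁ = h/(mv₁) = 1.36 × 10^-12 m
Final wavelength: λ₂ = h/(mv₂) = 4.54 × 10^-13 m

Since λ ∝ 1/v, when velocity increases by a factor of 3, the wavelength decreases by a factor of 3.

λ₂/λ₁ = v₁/v₂ = 1/3

The wavelength decreases by a factor of 3.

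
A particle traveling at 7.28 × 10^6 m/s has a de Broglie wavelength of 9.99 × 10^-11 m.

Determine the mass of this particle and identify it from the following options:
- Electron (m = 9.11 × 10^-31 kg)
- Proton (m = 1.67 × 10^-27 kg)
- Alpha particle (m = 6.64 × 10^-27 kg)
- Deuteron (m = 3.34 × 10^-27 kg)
The particle is an electron.

From λ = h/(mv), solve for mass:

m = h/(λv)
m = (6.626 × 10^-34 J·s) / (9.99 × 10^-11 m × 7.28 × 10^6 m/s)
m = 9.11 × 10^-31 kg

Comparing with the listed masses, this is closest to an electron.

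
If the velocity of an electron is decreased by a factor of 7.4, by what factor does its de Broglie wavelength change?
The wavelength increases by a factor of 7.4.

From λ = h/(mv), the wavelength is inversely proportional to velocity:

λ ∝ 1/v

If v → v/7.4, then λ → 7.4λ

When velocity is decreased by a factor of 7.4, the wavelength increases by a factor of 7.4.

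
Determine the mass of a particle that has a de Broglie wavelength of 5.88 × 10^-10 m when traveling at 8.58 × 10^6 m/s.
1.31 × 10^-31 kg

From the de Broglie relation λ = h/(mv), we solve for m:

m = h/(λv)
m = (6.626 × 10^-34 J·s) / (5.88 × 10^-10 m × 8.58 × 10^6 m/s)
m = 1.31 × 10^-31 kg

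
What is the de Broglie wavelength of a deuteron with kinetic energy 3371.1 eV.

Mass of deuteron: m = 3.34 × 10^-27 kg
3.49 × 10^-13 m

Using λ = h/√(2mKE):

First convert KE to Joules: KE = 3371.1 eV = 5.401 × 10^-16 J

λ = h/√(2mKE)
λ = (6.626 × 10^-34 J·s) / √(2 × 3.34 × 10^-27 kg × 5.401 × 10^-16 J)
λ = 3.49 × 10^-13 m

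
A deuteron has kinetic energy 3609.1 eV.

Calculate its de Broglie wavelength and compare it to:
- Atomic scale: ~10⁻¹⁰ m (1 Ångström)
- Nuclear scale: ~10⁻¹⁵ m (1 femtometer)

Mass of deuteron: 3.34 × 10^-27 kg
λ = 3.37 × 10^-13 m, which is between nuclear and atomic scales.

Using λ = h/√(2mKE):

KE = 3609.1 eV = 5.782 × 10^-16 J

λ = h/√(2mKE)
λ = (6.626 × 10^-34 J·s) / √(2 × 3.34 × 10^-27 kg × 5.782 × 10^-16 J)
λ = 3.37 × 10^-13 m

Comparison:
- Atomic scale (10⁻¹⁰ m): λ is 0.0034× this size
- Nuclear scale (10⁻¹⁵ m): λ is 3.4e+02× this size

The wavelength is between nuclear and atomic scales.

This wavelength is appropriate for probing atomic structure but too large for nuclear physics experiments.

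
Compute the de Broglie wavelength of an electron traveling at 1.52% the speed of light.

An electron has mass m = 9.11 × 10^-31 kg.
1.60 × 10^-10 m

Using the de Broglie relation λ = h/(mv):

v = 1.52% × c = 4.557 × 10^6 m/s

λ = h/(mv)
λ = (6.626 × 10^-34 J·s) / (9.11 × 10^-31 kg × 4.557 × 10^6 m/s)
λ = 1.60 × 10^-10 m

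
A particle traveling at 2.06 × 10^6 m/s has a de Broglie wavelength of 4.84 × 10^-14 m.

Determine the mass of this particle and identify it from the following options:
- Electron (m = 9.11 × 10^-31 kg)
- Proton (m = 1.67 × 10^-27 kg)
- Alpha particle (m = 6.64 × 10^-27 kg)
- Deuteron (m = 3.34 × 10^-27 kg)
The particle is an alpha particle.

From λ = h/(mv), solve for mass:

m = h/(λv)
m = (6.626 × 10^-34 J·s) / (4.84 × 10^-14 m × 2.06 × 10^6 m/s)
m = 6.65 × 10^-27 kg

Comparing with the listed masses, this is closest to an alpha particle.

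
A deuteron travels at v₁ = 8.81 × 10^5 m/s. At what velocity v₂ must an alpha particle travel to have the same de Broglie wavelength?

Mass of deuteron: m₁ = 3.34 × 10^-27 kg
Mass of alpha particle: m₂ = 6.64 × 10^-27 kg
v₂ = 4.43 × 10^5 m/s

For equal de Broglie wavelengths: λ₁ = λ₂

h/(m₁v₁) = h/(m₂v₂)
m₁v₁ = m₂v₂
v₂ = v₁ · (m₁/m₂)

v₂ = 8.81 × 10^5 m/s × (3.34 × 10^-27 kg / 6.64 × 10^-27 kg)
v₂ = 4.43 × 10^5 m/s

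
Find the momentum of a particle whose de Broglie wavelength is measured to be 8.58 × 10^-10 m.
7.72 × 10^-25 kg·m/s

From the de Broglie relation λ = h/p, we solve for p:

p = h/λ
p = (6.626 × 10^-34 J·s) / (8.58 × 10^-10 m)
p = 7.72 × 10^-25 kg·m/s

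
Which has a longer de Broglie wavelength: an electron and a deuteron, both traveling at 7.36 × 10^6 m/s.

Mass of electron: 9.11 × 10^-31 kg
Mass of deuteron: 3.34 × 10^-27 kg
The electron has the longer wavelength.

Using λ = h/(mv), since both particles have the same velocity, the wavelength depends only on mass.

For electron: λ₁ = h/(m₁v) = 9.88 × 10^-11 m
For deuteron: λ₂ = h/(m₂v) = 2.70 × 10^-14 m

Since λ ∝ 1/m at constant velocity, the lighter particle has the longer wavelength.

The electron has the longer de Broglie wavelength.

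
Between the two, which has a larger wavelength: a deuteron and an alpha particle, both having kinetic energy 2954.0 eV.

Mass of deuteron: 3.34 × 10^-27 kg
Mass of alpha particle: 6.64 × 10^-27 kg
The deuteron has the longer wavelength.

Using λ = h/√(2mKE):

For deuteron: λ₁ = h/√(2m₁KE) = 3.73 × 10^-13 m
For alpha particle: λ₂ = h/√(2m₂KE) = 2.64 × 10^-13 m

Since λ ∝ 1/√m at constant kinetic energy, the lighter particle has the longer wavelength.

The deuteron has the longer de Broglie wavelength.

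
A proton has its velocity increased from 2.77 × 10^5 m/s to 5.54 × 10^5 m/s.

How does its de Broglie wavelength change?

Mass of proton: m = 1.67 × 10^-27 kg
The wavelength decreases by a factor of 2.

Using λ = h/(mv):

Initial wavelength: λ₁ = h/(mv₁) = 1.43 × 10^-12 m
Final wavelength: λ₂ = h/(mv₂) = 7.16 × 10^-13 m

Since λ ∝ 1/v, when velocity increases by a factor of 2, the wavelength decreases by a factor of 2.

λ₂/λ₁ = v₁/v₂ = 1/2

The wavelength decreases by a factor of 2.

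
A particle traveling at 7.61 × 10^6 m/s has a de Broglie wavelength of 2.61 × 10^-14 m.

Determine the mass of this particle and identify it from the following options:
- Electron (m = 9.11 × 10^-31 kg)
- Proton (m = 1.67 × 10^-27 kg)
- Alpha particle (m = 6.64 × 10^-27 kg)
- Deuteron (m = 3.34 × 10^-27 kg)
The particle is a deuteron.

From λ = h/(mv), solve for mass:

m = h/(λv)
m = (6.626 × 10^-34 J·s) / (2.61 × 10^-14 m × 7.61 × 10^6 m/s)
m = 3.34 × 10^-27 kg

Comparing with the listed masses, this is closest to a deuteron.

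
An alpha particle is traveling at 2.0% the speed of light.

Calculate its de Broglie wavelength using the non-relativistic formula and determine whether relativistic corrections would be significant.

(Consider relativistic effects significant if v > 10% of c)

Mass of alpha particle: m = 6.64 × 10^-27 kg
No, relativistic corrections are not needed.

Using the non-relativistic de Broglie formula λ = h/(mv):

v = 2.0% × c = 5.996 × 10^6 m/s

λ = h/(mv)
λ = (6.626 × 10^-34 J·s) / (6.64 × 10^-27 kg × 5.996 × 10^6 m/s)
λ = 1.66 × 10^-14 m

Since v = 2.0% of c < 10% of c, relativistic corrections are NOT significant and this non-relativistic result is a good approximation.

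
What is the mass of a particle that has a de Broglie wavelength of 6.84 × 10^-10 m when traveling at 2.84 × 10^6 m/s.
3.41 × 10^-31 kg

From the de Broglie relation λ = h/(mv), we solve for m:

m = h/(λv)
m = (6.626 × 10^-34 J·s) / (6.84 × 10^-10 m × 2.84 × 10^6 m/s)
m = 3.41 × 10^-31 kg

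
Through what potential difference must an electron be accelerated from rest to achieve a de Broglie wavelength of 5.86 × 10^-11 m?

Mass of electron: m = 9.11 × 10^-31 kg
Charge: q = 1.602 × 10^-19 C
438 V

From λ = h/√(2mqV), we solve for V:

λ² = h²/(2mqV)
V = h²/(2mqλ²)
V = (6.626 × 10^-34 J·s)² / (2 × 9.11 × 10^-31 kg × 1.602 × 10^-19 C × (5.86 × 10^-11 m)²)
V = 438 V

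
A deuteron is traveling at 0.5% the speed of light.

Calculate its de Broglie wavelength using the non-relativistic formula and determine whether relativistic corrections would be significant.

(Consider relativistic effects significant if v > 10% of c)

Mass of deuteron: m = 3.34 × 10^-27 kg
No, relativistic corrections are not needed.

Using the non-relativistic de Broglie formula λ = h/(mv):

v = 0.5% × c = 1.499 × 10^6 m/s

λ = h/(mv)
λ = (6.626 × 10^-34 J·s) / (3.34 × 10^-27 kg × 1.499 × 10^6 m/s)
λ = 1.32 × 10^-13 m

Since v = 0.5% of c < 10% of c, relativistic corrections are NOT significant and this non-relativistic result is a good approximation.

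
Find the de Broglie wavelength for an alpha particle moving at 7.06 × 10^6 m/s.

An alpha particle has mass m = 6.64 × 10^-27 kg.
1.41 × 10^-14 m

Using the de Broglie relation λ = h/(mv):

λ = h/(mv)
λ = (6.626 × 10^-34 J·s) / (6.64 × 10^-27 kg × 7.06 × 10^6 m/s)
λ = 1.41 × 10^-14 m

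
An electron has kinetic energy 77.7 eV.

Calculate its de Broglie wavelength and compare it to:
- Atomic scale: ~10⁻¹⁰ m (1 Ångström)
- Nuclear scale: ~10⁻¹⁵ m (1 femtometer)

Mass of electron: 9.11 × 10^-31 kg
λ = 1.39 × 10^-10 m, which is larger than typical atomic dimensions (~1 Å).

Using λ = h/√(2mKE):

KE = 77.7 eV = 1.245 × 10^-17 J

λ = h/√(2mKE)
λ = (6.626 × 10^-34 J·s) / √(2 × 9.11 × 10^-31 kg × 1.245 × 10^-17 J)
λ = 1.39 × 10^-10 m

Comparison:
- Atomic scale (10⁻¹⁰ m): λ is 1.4× this size
- Nuclear scale (10⁻¹⁵ m): λ is 1.4e+05× this size

The wavelength is larger than typical atomic dimensions (~1 Å).

This wavelength is significant for atomic-scale phenomena like electron diffraction from crystal lattices.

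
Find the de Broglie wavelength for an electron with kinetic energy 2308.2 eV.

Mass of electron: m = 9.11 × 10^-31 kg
2.55 × 10^-11 m

Using λ = h/√(2mKE):

First convert KE to Joules: KE = 2308.2 eV = 3.698 × 10^-16 J

λ = h/√(2mKE)
λ = (6.626 × 10^-34 J·s) / √(2 × 9.11 × 10^-31 kg × 3.698 × 10^-16 J)
λ = 2.55 × 10^-11 m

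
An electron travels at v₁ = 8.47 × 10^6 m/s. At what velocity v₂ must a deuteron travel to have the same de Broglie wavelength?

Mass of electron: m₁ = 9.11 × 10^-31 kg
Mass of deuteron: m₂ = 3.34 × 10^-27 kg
v₂ = 2.31 × 10^3 m/s

For equal de Broglie wavelengths: λ₁ = λ₂

h/(m₁v₁) = h/(m₂v₂)
m₁v₁ = m₂v₂
v₂ = v₁ · (m₁/m₂)

v₂ = 8.47 × 10^6 m/s × (9.11 × 10^-31 kg / 3.34 × 10^-27 kg)
v₂ = 2.31 × 10^3 m/s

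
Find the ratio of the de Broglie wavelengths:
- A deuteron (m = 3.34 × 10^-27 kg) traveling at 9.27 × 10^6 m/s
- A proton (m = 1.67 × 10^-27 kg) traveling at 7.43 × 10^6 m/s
λ₁/λ₂ = 0.401

Using λ = h/(mv):

λ₁ = h/(m₁v₁) = 2.14 × 10^-14 m
λ₂ = h/(m₂v₂) = 5.34 × 10^-14 m

Ratio λ₁/λ₂ = (m₂v₂)/(m₁v₁)
         = (1.67 × 10^-27 kg × 7.43 × 10^6 m/s) / (3.34 × 10^-27 kg × 9.27 × 10^6 m/s)
         = 0.401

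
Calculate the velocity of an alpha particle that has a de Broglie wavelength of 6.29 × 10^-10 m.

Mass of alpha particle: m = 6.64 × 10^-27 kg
1.59 × 10^2 m/s

From the de Broglie relation λ = h/(mv), we solve for v:

v = h/(mλ)
v = (6.626 × 10^-34 J·s) / (6.64 × 10^-27 kg × 6.29 × 10^-10 m)
v = 1.59 × 10^2 m/s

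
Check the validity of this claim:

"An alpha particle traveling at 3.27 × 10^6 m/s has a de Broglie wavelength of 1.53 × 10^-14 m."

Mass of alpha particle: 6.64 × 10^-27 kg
False

The claim is incorrect.

Using λ = h/(mv):
λ = (6.626 × 10^-34 J·s) / (6.64 × 10^-27 kg × 3.27 × 10^6 m/s)
λ = 3.05 × 10^-14 m

The actual wavelength differs from the claimed 1.53 × 10^-14 m.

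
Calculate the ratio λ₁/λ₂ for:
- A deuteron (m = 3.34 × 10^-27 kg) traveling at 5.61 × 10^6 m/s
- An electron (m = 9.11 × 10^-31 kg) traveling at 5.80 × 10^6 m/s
λ₁/λ₂ = 2.82 × 10^-4

Using λ = h/(mv):

λ₁ = h/(m₁v₁) = 3.54 × 10^-14 m
λ₂ = h/(m₂v₂) = 1.25 × 10^-10 m

Ratio λ₁/λ₂ = (m₂v₂)/(m₁v₁)
         = (9.11 × 10^-31 kg × 5.80 × 10^6 m/s) / (3.34 × 10^-27 kg × 5.61 × 10^6 m/s)
         = 2.82 × 10^-4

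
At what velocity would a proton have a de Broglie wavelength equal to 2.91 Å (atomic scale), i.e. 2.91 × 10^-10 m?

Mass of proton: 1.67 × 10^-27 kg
1.36 × 10^3 m/s

From λ = h/(mv), solve for v:

v = h/(mλ)
v = (6.626 × 10^-34 J·s) / (1.67 × 10^-27 kg × 2.91 × 10^-10 m)
v = 1.36 × 10^3 m/s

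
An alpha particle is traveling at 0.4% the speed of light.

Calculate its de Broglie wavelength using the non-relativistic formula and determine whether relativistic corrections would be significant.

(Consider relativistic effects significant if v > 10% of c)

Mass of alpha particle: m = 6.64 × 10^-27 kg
No, relativistic corrections are not needed.

Using the non-relativistic de Broglie formula λ = h/(mv):

v = 0.4% × c = 1.199 × 10^6 m/s

λ = h/(mv)
λ = (6.626 × 10^-34 J·s) / (6.64 × 10^-27 kg × 1.199 × 10^6 m/s)
λ = 8.32 × 10^-14 m

Since v = 0.4% of c < 10% of c, relativistic corrections are NOT significant and this non-relativistic result is a good approximation.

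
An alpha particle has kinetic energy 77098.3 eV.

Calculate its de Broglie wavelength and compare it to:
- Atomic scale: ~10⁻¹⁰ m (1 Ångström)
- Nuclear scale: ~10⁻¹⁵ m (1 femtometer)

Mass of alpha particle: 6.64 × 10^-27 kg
λ = 5.17 × 10^-14 m, which is between nuclear and atomic scales.

Using λ = h/√(2mKE):

KE = 77098.3 eV = 1.235 × 10^-14 J

λ = h/√(2mKE)
λ = (6.626 × 10^-34 J·s) / √(2 × 6.64 × 10^-27 kg × 1.235 × 10^-14 J)
λ = 5.17 × 10^-14 m

Comparison:
- Atomic scale (10⁻¹⁰ m): λ is 0.00052× this size
- Nuclear scale (10⁻¹⁵ m): λ is 52× this size

The wavelength is between nuclear and atomic scales.

This wavelength is appropriate for probing atomic structure but too large for nuclear physics experiments.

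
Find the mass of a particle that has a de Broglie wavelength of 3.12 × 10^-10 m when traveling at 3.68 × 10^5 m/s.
5.77 × 10^-30 kg

From the de Broglie relation λ = h/(mv), we solve for m:

m = h/(λv)
m = (6.626 × 10^-34 J·s) / (3.12 × 10^-10 m × 3.68 × 10^5 m/s)
m = 5.77 × 10^-30 kg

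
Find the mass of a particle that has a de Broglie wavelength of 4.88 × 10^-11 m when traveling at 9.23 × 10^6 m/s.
1.47 × 10^-30 kg

From the de Broglie relation λ = h/(mv), we solve for m:

m = h/(λv)
m = (6.626 × 10^-34 J·s) / (4.88 × 10^-11 m × 9.23 × 10^6 m/s)
m = 1.47 × 10^-30 kg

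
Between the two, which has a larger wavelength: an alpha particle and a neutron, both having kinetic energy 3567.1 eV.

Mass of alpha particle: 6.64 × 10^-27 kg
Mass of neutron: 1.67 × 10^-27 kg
The neutron has the longer wavelength.

Using λ = h/√(2mKE):

For alpha particle: λ₁ = h/√(2m₁KE) = 2.41 × 10^-13 m
For neutron: λ₂ = h/√(2m₂KE) = 4.80 × 10^-13 m

Since λ ∝ 1/√m at constant kinetic energy, the lighter particle has the longer wavelength.

The neutron has the longer de Broglie wavelength.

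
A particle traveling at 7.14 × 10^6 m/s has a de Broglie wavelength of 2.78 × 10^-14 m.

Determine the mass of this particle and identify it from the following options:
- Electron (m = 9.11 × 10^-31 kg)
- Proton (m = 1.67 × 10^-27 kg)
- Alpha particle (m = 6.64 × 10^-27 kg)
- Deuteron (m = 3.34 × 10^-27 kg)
The particle is a deuteron.

From λ = h/(mv), solve for mass:

m = h/(λv)
m = (6.626 × 10^-34 J·s) / (2.78 × 10^-14 m × 7.14 × 10^6 m/s)
m = 3.34 × 10^-27 kg

Comparing with the listed masses, this is closest to a deuteron.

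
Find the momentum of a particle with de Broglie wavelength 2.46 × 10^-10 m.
2.69 × 10^-24 kg·m/s

From the de Broglie relation λ = h/p, we solve for p:

p = h/λ
p = (6.626 × 10^-34 J·s) / (2.46 × 10^-10 m)
p = 2.69 × 10^-24 kg·m/s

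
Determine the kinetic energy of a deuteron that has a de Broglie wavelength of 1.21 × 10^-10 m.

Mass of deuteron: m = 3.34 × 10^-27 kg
4.49 × 10^-21 J (or 0.0280 eV)

From λ = h/√(2mKE), we solve for KE:

λ² = h²/(2mKE)
KE = h²/(2mλ²)
KE = (6.626 × 10^-34 J·s)² / (2 × 3.34 × 10^-27 kg × (1.21 × 10^-10 m)²)
KE = 4.49 × 10^-21 J
KE = 0.0280 eV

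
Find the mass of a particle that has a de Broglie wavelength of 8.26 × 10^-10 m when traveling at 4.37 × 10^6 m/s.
1.84 × 10^-31 kg

From the de Broglie relation λ = h/(mv), we solve for m:

m = h/(λv)
m = (6.626 × 10^-34 J·s) / (8.26 × 10^-10 m × 4.37 × 10^6 m/s)
m = 1.84 × 10^-31 kg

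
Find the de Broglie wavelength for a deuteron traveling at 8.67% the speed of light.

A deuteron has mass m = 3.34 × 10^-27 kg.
7.63 × 10^-15 m

Using the de Broglie relation λ = h/(mv):

v = 8.67% × c = 2.599 × 10^7 m/s

λ = h/(mv)
λ = (6.626 × 10^-34 J·s) / (3.34 × 10^-27 kg × 2.599 × 10^7 m/s)
λ = 7.63 × 10^-15 m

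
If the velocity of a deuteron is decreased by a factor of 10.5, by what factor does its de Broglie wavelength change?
The wavelength increases by a factor of 10.5.

From λ = h/(mv), the wavelength is inversely proportional to velocity:

λ ∝ 1/v

If v → v/10.5, then λ → 10.5λ

When velocity is decreased by a factor of 10.5, the wavelength increases by a factor of 10.5.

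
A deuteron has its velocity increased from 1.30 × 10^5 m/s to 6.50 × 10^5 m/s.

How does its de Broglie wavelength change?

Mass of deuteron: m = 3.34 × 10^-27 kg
The wavelength decreases by a factor of 5.

Using λ = h/(mv):

Initial wavelength: λ₁ = h/(mv₁) = 1.53 × 10^-12 m
Final wavelength: λ₂ = h/(mv₂) = 3.05 × 10^-13 m

Since λ ∝ 1/v, when velocity increases by a factor of 5, the wavelength decreases by a factor of 5.

λ₂/λ₁ = v₁/v₂ = 1/5

The wavelength decreases by a factor of 5.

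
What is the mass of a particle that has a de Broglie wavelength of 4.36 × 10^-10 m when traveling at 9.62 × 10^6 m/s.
1.58 × 10^-31 kg

From the de Broglie relation λ = h/(mv), we solve for m:

m = h/(λv)
m = (6.626 × 10^-34 J·s) / (4.36 × 10^-10 m × 9.62 × 10^6 m/s)
m = 1.58 × 10^-31 kg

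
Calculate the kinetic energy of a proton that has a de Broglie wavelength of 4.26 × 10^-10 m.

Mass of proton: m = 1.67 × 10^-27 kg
7.24 × 10^-22 J (or 4.52 × 10^-3 eV)

From λ = h/√(2mKE), we solve for KE:

λ² = h²/(2mKE)
KE = h²/(2mλ²)
KE = (6.626 × 10^-34 J·s)² / (2 × 1.67 × 10^-27 kg × (4.26 × 10^-10 m)²)
KE = 7.24 × 10^-22 J
KE = 4.52 × 10^-3 eV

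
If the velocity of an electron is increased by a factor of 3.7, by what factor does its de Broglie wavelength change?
The wavelength decreases by a factor of 3.7.

From λ = h/(mv), the wavelength is inversely proportional to velocity:

λ ∝ 1/v

If v → 3.7v, then λ → λ/3.7

When velocity is increased by a factor of 3.7, the wavelength decreases by a factor of 3.7.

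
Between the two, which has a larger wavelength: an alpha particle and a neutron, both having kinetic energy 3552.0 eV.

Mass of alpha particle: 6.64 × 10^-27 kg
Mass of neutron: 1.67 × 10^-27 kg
The neutron has the longer wavelength.

Using λ = h/√(2mKE):

For alpha particle: λ₁ = h/√(2m₁KE) = 2.41 × 10^-13 m
For neutron: λ₂ = h/√(2m₂KE) = 4.81 × 10^-13 m

Since λ ∝ 1/√m at constant kinetic energy, the lighter particle has the longer wavelength.

The neutron has the longer de Broglie wavelength.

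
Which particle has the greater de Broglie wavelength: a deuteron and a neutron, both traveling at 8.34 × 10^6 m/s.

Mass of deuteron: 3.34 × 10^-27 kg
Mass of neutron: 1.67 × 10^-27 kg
The neutron has the longer wavelength.

Using λ = h/(mv), since both particles have the same velocity, the wavelength depends only on mass.

For deuteron: λ₁ = h/(m₁v) = 2.38 × 10^-14 m
For neutron: λ₂ = h/(m₂v) = 4.76 × 10^-14 m

Since λ ∝ 1/m at constant velocity, the lighter particle has the longer wavelength.

The neutron has the longer de Broglie wavelength.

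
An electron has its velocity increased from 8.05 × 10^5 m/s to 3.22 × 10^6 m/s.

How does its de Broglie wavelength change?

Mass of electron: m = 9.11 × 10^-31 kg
The wavelength decreases by a factor of 4.

Using λ = h/(mv):

Initial wavelength: λ₁ = h/(mv₁) = 9.04 × 10^-10 m
Final wavelength: λ₂ = h/(mv₂) = 2.26 × 10^-10 m

Since λ ∝ 1/v, when velocity increases by a factor of 4, the wavelength decreases by a factor of 4.

λ₂/λ₁ = v₁/v₂ = 1/4

The wavelength decreases by a factor of 4.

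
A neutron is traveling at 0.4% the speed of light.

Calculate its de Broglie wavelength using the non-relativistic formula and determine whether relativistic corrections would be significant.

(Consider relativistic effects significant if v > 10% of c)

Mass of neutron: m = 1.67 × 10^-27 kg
No, relativistic corrections are not needed.

Using the non-relativistic de Broglie formula λ = h/(mv):

v = 0.4% × c = 1.199 × 10^6 m/s

λ = h/(mv)
λ = (6.626 × 10^-34 J·s) / (1.67 × 10^-27 kg × 1.199 × 10^6 m/s)
λ = 3.31 × 10^-13 m

Since v = 0.4% of c < 10% of c, relativistic corrections are NOT significant and this non-relativistic result is a good approximation.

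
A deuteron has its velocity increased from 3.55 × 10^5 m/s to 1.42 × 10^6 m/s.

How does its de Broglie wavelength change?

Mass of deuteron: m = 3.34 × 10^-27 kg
The wavelength decreases by a factor of 4.

Using λ = h/(mv):

Initial wavelength: λ₁ = h/(mv₁) = 5.59 × 10^-13 m
Final wavelength: λ₂ = h/(mv₂) = 1.40 × 10^-13 m

Since λ ∝ 1/v, when velocity increases by a factor of 4, the wavelength decreases by a factor of 4.

λ₂/λ₁ = v₁/v₂ = 1/4

The wavelength decreases by a factor of 4.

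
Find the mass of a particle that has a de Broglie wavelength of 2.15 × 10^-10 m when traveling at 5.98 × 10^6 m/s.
5.15 × 10^-31 kg

From the de Broglie relation λ = h/(mv), we solve for m:

m = h/(λv)
m = (6.626 × 10^-34 J·s) / (2.15 × 10^-10 m × 5.98 × 10^6 m/s)
m = 5.15 × 10^-31 kg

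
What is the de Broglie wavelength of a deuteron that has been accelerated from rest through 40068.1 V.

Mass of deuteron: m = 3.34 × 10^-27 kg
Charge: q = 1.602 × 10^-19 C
1.01 × 10^-13 m

When a particle is accelerated through voltage V, it gains kinetic energy KE = qV.

The de Broglie wavelength is then λ = h/√(2mqV):

λ = h/√(2mqV)
λ = (6.626 × 10^-34 J·s) / √(2 × 3.34 × 10^-27 kg × 1.602 × 10^-19 C × 40068.1 V)
λ = 1.01 × 10^-13 m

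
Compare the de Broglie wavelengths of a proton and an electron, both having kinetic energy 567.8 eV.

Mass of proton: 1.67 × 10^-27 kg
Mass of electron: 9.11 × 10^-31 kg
The electron has the longer wavelength.

Using λ = h/√(2mKE):

For proton: λ₁ = h/√(2m₁KE) = 1.20 × 10^-12 m
For electron: λ₂ = h/√(2m₂KE) = 5.15 × 10^-11 m

Since λ ∝ 1/√m at constant kinetic energy, the lighter particle has the longer wavelength.

The electron has the longer de Broglie wavelength.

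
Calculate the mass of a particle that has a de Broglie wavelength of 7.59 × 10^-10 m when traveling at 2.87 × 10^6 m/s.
3.04 × 10^-31 kg

From the de Broglie relation λ = h/(mv), we solve for m:

m = h/(λv)
m = (6.626 × 10^-34 J·s) / (7.59 × 10^-10 m × 2.87 × 10^6 m/s)
m = 3.04 × 10^-31 kg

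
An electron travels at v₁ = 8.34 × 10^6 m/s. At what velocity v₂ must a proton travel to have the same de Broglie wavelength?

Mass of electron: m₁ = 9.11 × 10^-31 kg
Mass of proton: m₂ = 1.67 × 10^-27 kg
v₂ = 4.55 × 10^3 m/s

For equal de Broglie wavelengths: λ₁ = λ₂

h/(m₁v₁) = h/(m₂v₂)
m₁v₁ = m₂v₂
v₂ = v₁ · (m₁/m₂)

v₂ = 8.34 × 10^6 m/s × (9.11 × 10^-31 kg / 1.67 × 10^-27 kg)
v₂ = 4.55 × 10^3 m/s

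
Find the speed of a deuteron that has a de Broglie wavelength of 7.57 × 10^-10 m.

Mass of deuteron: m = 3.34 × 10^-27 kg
2.62 × 10^2 m/s

From the de Broglie relation λ = h/(mv), we solve for v:

v = h/(mλ)
v = (6.626 × 10^-34 J·s) / (3.34 × 10^-27 kg × 7.57 × 10^-10 m)
v = 2.62 × 10^2 m/s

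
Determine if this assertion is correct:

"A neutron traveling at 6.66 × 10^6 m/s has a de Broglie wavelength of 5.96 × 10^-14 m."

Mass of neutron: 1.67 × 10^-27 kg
True

The claim is correct.

Using λ = h/(mv):
λ = (6.626 × 10^-34 J·s) / (1.67 × 10^-27 kg × 6.66 × 10^6 m/s)
λ = 5.96 × 10^-14 m

This matches the claimed value.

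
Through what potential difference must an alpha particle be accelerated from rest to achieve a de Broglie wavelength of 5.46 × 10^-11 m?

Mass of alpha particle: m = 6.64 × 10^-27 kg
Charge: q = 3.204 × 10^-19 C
3.46 × 10^-2 V

From λ = h/√(2mqV), we solve for V:

λ² = h²/(2mqV)
V = h²/(2mqλ²)
V = (6.626 × 10^-34 J·s)² / (2 × 6.64 × 10^-27 kg × 3.204 × 10^-19 C × (5.46 × 10^-11 m)²)
V = 3.46 × 10^-2 V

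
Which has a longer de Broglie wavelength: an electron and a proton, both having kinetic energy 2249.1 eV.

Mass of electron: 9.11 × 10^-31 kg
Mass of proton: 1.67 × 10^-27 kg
The electron has the longer wavelength.

Using λ = h/√(2mKE):

For electron: λ₁ = h/√(2m₁KE) = 2.59 × 10^-11 m
For proton: λ₂ = h/√(2m₂KE) = 6.04 × 10^-13 m

Since λ ∝ 1/√m at constant kinetic energy, the lighter particle has the longer wavelength.

The electron has the longer de Broglie wavelength.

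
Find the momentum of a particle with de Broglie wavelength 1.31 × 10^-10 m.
5.06 × 10^-24 kg·m/s

From the de Broglie relation λ = h/p, we solve for p:

p = h/λ
p = (6.626 × 10^-34 J·s) / (1.31 × 10^-10 m)
p = 5.06 × 10^-24 kg·m/s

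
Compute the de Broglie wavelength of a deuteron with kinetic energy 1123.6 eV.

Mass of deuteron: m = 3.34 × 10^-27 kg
6.04 × 10^-13 m

Using λ = h/√(2mKE):

First convert KE to Joules: KE = 1123.6 eV = 1.800 × 10^-16 J

λ = h/√(2mKE)
λ = (6.626 × 10^-34 J·s) / √(2 × 3.34 × 10^-27 kg × 1.800 × 10^-16 J)
λ = 6.04 × 10^-13 m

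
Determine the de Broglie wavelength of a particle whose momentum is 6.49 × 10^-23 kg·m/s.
1.02 × 10^-11 m

Using the de Broglie relation λ = h/p:

λ = h/p
λ = (6.626 × 10^-34 J·s) / (6.49 × 10^-23 kg·m/s)
λ = 1.02 × 10^-11 m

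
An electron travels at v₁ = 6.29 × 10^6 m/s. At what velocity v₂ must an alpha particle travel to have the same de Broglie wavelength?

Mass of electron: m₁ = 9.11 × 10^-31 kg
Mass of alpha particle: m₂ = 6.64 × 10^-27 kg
v₂ = 8.63 × 10^2 m/s

For equal de Broglie wavelengths: λ₁ = λ₂

h/(m₁v₁) = h/(m₂v₂)
m₁v₁ = m₂v₂
v₂ = v₁ · (m₁/m₂)

v₂ = 6.29 × 10^6 m/s × (9.11 × 10^-31 kg / 6.64 × 10^-27 kg)
v₂ = 8.63 × 10^2 m/s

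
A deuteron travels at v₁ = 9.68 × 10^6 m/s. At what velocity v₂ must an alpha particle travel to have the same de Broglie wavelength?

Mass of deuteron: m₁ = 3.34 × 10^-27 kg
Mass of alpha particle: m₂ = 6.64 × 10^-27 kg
v₂ = 4.87 × 10^6 m/s

For equal de Broglie wavelengths: λ₁ = λ₂

h/(m₁v₁) = h/(m₂v₂)
m₁v₁ = m₂v₂
v₂ = v₁ · (m₁/m₂)

v₂ = 9.68 × 10^6 m/s × (3.34 × 10^-27 kg / 6.64 × 10^-27 kg)
v₂ = 4.87 × 10^6 m/s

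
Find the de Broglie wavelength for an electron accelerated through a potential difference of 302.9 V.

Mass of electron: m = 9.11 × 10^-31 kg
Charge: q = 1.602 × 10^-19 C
7.05 × 10^-11 m

When a particle is accelerated through voltage V, it gains kinetic energy KE = qV.

The de Broglie wavelength is then λ = h/√(2mqV):

λ = h/√(2mqV)
λ = (6.626 × 10^-34 J·s) / √(2 × 9.11 × 10^-31 kg × 1.602 × 10^-19 C × 302.9 V)
λ = 7.05 × 10^-11 m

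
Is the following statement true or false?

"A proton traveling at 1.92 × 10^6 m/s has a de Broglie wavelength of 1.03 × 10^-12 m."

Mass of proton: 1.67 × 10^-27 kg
False

The claim is incorrect.

Using λ = h/(mv):
λ = (6.626 × 10^-34 J·s) / (1.67 × 10^-27 kg × 1.92 × 10^6 m/s)
λ = 2.07 × 10^-13 m

The actual wavelength differs from the claimed 1.03 × 10^-12 m.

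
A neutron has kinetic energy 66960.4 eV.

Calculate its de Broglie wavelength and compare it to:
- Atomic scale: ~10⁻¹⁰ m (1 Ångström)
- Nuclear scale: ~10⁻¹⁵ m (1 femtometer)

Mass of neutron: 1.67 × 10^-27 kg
λ = 1.11 × 10^-13 m, which is between nuclear and atomic scales.

Using λ = h/√(2mKE):

KE = 66960.4 eV = 1.073 × 10^-14 J

λ = h/√(2mKE)
λ = (6.626 × 10^-34 J·s) / √(2 × 1.67 × 10^-27 kg × 1.073 × 10^-14 J)
λ = 1.11 × 10^-13 m

Comparison:
- Atomic scale (10⁻¹⁰ m): λ is 0.0011× this size
- Nuclear scale (10⁻¹⁵ m): λ is 1.1e+02× this size

The wavelength is between nuclear and atomic scales.

This wavelength is appropriate for probing atomic structure but too large for nuclear physics experiments.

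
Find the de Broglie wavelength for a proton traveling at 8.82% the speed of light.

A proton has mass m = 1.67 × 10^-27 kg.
1.50 × 10^-14 m

Using the de Broglie relation λ = h/(mv):

v = 8.82% × c = 2.644 × 10^7 m/s

λ = h/(mv)
λ = (6.626 × 10^-34 J·s) / (1.67 × 10^-27 kg × 2.644 × 10^7 m/s)
λ = 1.50 × 10^-14 m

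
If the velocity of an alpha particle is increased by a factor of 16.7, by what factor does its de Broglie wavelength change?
The wavelength decreases by a factor of 16.7.

From λ = h/(mv), the wavelength is inversely proportional to velocity:

λ ∝ 1/v

If v → 16.7v, then λ → λ/16.7

When velocity is increased by a factor of 16.7, the wavelength decreases by a factor of 16.7.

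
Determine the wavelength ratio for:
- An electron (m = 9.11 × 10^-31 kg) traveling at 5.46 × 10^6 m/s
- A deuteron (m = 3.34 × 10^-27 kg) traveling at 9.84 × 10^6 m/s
λ₁/λ₂ = 6.61 × 10^3

Using λ = h/(mv):

λ₁ = h/(m₁v₁) = 1.33 × 10^-10 m
λ₂ = h/(m₂v₂) = 2.02 × 10^-14 m

Ratio λ₁/λ₂ = (m₂v₂)/(m₁v₁)
         = (3.34 × 10^-27 kg × 9.84 × 10^6 m/s) / (9.11 × 10^-31 kg × 5.46 × 10^6 m/s)
         = 6.61 × 10^3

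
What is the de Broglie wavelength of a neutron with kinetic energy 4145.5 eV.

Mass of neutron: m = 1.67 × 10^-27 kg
4.45 × 10^-13 m

Using λ = h/√(2mKE):

First convert KE to Joules: KE = 4145.5 eV = 6.642 × 10^-16 J

λ = h/√(2mKE)
λ = (6.626 × 10^-34 J·s) / √(2 × 1.67 × 10^-27 kg × 6.642 × 10^-16 J)
λ = 4.45 × 10^-13 m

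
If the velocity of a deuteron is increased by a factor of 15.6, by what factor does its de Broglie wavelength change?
The wavelength decreases by a factor of 15.6.

From λ = h/(mv), the wavelength is inversely proportional to velocity:

λ ∝ 1/v

If v → 15.6v, then λ → λ/15.6

When velocity is increased by a factor of 15.6, the wavelength decreases by a factor of 15.6.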